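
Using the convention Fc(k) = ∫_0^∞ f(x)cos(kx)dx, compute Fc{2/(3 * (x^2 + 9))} pi * exp(-3 * k)/9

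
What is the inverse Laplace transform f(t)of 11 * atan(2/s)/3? 11 * sin(2 * t)/(3 * t)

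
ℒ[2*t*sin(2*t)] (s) 8*s/(s^2 + 4)^2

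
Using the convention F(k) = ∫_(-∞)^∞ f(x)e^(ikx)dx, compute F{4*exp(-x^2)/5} 4*sqrt(pi)*exp(-k^2/4)/5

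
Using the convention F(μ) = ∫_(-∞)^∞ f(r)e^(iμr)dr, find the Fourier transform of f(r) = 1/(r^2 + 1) pi*exp(-Abs(μ))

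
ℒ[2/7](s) 2/(7*s) 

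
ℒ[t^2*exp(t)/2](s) (s - 1)^(-3)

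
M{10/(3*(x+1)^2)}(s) -10*pi*(s - 1)/(3*sin(pi*s))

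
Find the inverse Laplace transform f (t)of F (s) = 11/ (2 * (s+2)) 11 * exp (-2 * t)/2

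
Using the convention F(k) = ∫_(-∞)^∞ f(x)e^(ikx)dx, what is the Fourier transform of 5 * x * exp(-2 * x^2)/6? 5 * sqrt(2) * I * sqrt(pi) * k * exp(-k^2/8)/48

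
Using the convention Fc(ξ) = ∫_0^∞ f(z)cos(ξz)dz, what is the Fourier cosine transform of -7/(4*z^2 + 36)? -7*pi*exp(-3*ξ)/24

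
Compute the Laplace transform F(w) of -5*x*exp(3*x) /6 -5/(6*(w - 3) ^2) 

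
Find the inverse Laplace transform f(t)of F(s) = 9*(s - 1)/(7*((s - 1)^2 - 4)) 9*exp(t)*cosh(2*t)/7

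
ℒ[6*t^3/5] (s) 36/(5*s^4)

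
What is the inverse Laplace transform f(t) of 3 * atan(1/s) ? 3 * sin(t) /t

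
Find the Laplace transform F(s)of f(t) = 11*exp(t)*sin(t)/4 11/(4*((s - 1)^2 + 1))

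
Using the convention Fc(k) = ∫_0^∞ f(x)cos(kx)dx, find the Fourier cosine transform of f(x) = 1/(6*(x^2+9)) pi*exp(-3*k)/36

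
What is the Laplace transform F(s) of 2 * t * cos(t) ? 2 * (s^2 - 1) /(s^2 + 1) ^2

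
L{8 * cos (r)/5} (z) 8 * z/ (5 * (z^2 + 1))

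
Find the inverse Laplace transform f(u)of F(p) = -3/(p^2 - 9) -sinh(3*u)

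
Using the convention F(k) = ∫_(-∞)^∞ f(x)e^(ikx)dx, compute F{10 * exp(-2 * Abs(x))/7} 40/(7 * (k^2+4))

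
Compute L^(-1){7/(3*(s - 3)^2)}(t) 7*t*exp(3*t)/3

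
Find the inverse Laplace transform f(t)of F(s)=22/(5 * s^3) 11 * t^2/5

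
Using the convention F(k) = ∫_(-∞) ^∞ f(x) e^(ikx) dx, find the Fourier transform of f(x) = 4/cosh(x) 4 * pi/cosh(pi * k/2) 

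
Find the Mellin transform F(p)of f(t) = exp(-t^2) gamma(p/2)/2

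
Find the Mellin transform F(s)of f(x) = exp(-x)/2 gamma(s)/2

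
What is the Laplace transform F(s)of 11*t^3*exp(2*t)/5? 66/(5*(s - 2)^4)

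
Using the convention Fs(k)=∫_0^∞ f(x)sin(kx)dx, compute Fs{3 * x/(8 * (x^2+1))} 3 * pi * exp(-k)/16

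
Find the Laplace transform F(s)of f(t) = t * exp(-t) (s + 1)^(-2)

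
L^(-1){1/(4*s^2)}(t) t/4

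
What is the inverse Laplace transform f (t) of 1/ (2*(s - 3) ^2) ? t*exp (3*t) /2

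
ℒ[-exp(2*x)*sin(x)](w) -1/((w - 2)^2 + 1)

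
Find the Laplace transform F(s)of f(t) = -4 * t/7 -4/(7 * s^2)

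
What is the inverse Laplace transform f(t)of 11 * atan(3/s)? 11 * sin(3 * t)/t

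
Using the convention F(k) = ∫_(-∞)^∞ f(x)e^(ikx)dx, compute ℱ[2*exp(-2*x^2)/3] sqrt(2)*sqrt(pi)*exp(-k^2/8)/3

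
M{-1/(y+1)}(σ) -pi*csc(pi*σ)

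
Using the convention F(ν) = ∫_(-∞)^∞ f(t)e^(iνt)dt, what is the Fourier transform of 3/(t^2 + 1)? 3 * pi * exp(-Abs(ν))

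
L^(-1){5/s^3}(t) 5 * t^2/2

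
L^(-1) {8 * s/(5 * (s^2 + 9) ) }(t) 8 * cos(3 * t) /5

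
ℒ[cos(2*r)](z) z/(z^2 + 4)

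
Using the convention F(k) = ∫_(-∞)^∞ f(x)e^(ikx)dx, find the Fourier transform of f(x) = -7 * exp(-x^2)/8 -7 * sqrt(pi) * exp(-k^2/4)/8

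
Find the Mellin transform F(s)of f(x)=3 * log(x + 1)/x -3 * pi * csc(pi * s)/(s - 1)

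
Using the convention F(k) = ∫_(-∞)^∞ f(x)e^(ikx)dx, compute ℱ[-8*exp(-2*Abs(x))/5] -32/(5*k^2+20)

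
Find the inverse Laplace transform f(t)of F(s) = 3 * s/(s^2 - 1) 3 * cosh(t)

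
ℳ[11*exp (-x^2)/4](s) 11*gamma (s/2)/8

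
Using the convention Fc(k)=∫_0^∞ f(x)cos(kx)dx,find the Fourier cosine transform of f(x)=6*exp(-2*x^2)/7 3*sqrt(2)*sqrt(pi)*exp(-k^2/8)/14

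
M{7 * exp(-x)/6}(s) 7 * gamma(s)/6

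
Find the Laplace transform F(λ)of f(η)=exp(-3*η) 1/(λ + 3)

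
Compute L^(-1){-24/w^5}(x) -x^4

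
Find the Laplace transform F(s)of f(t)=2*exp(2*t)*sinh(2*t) 4/(s*(s - 4))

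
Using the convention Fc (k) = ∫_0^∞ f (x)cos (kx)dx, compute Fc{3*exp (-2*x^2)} 3*sqrt (2)*sqrt (pi)*exp (-k^2/8)/4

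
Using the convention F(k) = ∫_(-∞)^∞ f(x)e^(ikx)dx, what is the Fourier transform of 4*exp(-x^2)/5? 4*sqrt(pi)*exp(-k^2/4)/5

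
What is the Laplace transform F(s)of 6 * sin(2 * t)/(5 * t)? 6 * atan(2/s)/5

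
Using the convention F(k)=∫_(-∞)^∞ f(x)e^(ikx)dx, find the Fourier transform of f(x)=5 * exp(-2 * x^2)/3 5 * sqrt(2) * sqrt(pi) * exp(-k^2/8)/6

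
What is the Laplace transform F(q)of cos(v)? q/(q^2 + 1)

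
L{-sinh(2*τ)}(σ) -2/(σ^2-4)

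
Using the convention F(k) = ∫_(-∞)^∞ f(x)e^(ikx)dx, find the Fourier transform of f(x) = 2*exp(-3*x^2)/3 2*sqrt(3)*sqrt(pi)*exp(-k^2/12)/9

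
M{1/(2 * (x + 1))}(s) pi * csc(pi * s)/2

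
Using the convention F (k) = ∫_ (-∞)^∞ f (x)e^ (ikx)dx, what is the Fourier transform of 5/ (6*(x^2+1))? 5*pi*exp (-Abs (k))/6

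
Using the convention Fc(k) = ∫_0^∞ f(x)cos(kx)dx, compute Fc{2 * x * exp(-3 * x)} 2 * (9 - k^2)/(k^2 + 9)^2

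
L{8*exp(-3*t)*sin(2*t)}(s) 16/((s + 3)^2 + 4)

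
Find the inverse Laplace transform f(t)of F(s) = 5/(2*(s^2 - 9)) 5*sinh(3*t)/6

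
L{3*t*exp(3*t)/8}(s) 3/(8*(s - 3)^2)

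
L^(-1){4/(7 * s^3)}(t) 2 * t^2/7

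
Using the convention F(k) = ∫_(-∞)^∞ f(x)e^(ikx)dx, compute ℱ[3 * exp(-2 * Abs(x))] 12/(k^2 + 4)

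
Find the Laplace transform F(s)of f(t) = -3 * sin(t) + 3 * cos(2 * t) 3 * s/(s^2 + 4)-3/(s^2 + 1)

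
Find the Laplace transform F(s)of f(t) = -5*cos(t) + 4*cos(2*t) 4*s/(s^2 + 4) - 5*s/(s^2 + 1)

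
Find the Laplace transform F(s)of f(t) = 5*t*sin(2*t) 20*s/(s^2 + 4)^2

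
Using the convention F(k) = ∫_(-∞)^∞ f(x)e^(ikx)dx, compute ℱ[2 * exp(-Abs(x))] 4/(k^2 + 1)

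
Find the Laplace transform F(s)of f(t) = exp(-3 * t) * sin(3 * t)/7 3/(7 * ((s + 3)^2 + 9))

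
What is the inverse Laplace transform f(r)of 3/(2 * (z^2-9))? sinh(3 * r)/2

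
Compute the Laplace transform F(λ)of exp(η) 1/(λ - 1)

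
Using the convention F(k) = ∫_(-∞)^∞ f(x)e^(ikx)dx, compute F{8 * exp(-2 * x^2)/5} 4 * sqrt(2) * sqrt(pi) * exp(-k^2/8)/5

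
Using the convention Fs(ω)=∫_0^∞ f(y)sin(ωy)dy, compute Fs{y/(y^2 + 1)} pi * exp(-ω)/2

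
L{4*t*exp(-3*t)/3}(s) 4/(3*(s + 3)^2)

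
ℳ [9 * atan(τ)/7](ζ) -9 * pi * sec(pi * ζ/2)/(14 * ζ)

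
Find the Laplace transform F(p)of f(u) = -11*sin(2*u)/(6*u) -11*atan(2/p)/6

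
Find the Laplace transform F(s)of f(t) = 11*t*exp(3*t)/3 11/(3*(s - 3)^2)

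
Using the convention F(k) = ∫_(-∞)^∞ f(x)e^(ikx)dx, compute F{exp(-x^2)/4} sqrt(pi) * exp(-k^2/4)/4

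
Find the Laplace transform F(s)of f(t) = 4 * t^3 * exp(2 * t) 24/(s - 2)^4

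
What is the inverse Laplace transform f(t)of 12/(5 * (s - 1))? 12 * exp(t)/5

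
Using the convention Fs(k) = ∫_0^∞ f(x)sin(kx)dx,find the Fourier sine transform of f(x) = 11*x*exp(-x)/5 22*k/(5*(k^2+1)^2)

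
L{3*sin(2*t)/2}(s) 3/(s^2 + 4)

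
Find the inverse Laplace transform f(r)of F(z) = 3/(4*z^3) 3*r^2/8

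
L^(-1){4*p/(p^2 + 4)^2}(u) u*sin(2*u)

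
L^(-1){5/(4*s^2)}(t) 5*t/4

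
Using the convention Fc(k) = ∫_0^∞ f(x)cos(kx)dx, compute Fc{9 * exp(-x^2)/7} 9 * sqrt(pi) * exp(-k^2/4)/14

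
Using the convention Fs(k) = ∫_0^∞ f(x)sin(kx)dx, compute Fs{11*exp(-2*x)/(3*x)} 11*atan(k/2)/3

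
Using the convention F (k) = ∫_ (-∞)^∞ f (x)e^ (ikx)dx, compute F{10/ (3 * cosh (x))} 10 * pi/ (3 * cosh (pi * k/2))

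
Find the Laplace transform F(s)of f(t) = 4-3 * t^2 4/s - 6/s^3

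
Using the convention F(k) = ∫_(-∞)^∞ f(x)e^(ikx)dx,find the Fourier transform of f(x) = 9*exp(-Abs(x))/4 9/(2*(k^2 + 1))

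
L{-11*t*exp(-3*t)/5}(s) -11/(5*(s + 3)^2)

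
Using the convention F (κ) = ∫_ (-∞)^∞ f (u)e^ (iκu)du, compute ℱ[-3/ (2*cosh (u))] -3*pi/ (2*cosh (pi*κ/2))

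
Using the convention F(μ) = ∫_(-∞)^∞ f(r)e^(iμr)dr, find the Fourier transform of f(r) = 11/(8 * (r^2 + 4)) 11 * pi * exp(-2 * Abs(μ))/16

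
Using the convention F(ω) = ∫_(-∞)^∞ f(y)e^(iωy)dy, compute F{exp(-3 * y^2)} sqrt(3) * sqrt(pi) * exp(-ω^2/12)/3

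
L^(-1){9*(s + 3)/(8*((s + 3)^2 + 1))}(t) 9*exp(-3*t)*cos(t)/8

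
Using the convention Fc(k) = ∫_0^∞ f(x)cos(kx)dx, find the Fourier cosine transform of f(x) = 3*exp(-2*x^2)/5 3*sqrt(2)*sqrt(pi)*exp(-k^2/8)/20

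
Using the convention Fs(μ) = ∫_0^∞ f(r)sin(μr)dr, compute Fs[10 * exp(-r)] 10 * μ/(μ^2 + 1)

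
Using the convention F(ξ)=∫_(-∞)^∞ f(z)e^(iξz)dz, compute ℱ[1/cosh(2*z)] pi/(2*cosh(pi*ξ/4))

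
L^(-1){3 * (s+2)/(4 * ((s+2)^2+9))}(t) 3 * exp(-2 * t) * cos(3 * t)/4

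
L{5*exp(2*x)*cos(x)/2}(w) 5*(w - 2)/(2*((w - 2)^2+1))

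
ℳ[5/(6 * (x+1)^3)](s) 5 * pi * (s - 2) * (s - 1)/(12 * sin(pi * s))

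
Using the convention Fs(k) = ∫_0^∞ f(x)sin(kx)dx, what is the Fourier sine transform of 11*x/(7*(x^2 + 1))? 11*pi*exp(-k)/14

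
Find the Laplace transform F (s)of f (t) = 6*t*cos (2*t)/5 6*(s^2 - 4)/ (5*(s^2 + 4)^2)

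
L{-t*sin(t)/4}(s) -s/(2*(s^2 + 1)^2)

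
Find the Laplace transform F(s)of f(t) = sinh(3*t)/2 3/(2*(s^2 - 9))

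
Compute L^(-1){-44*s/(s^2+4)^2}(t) -11*t*sin(2*t)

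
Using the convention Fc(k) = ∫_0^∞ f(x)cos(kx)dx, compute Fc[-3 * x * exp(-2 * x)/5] 3 * (k^2 - 4)/(5 * (k^2+4)^2)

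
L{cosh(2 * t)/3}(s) s/(3 * (s^2 - 4))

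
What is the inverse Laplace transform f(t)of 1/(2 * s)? 1/2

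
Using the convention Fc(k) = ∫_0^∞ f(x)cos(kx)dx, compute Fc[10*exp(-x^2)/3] 5*sqrt(pi)*exp(-k^2/4)/3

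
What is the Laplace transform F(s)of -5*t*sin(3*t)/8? -15*s/(4*(s^2 + 9)^2)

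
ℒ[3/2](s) 3/(2*s)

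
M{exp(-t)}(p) gamma(p)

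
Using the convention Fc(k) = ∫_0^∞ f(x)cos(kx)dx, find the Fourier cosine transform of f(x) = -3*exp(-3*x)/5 -9/(5*k^2+45)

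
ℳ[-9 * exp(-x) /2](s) -9 * gamma(s) /2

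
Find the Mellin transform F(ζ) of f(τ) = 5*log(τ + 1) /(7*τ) -5*pi*csc(pi*ζ) /(7*ζ - 7) 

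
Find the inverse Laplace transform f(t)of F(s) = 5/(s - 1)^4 5*t^3*exp(t)/6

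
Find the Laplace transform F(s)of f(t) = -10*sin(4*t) -40/(s^2+16)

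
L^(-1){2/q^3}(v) v^2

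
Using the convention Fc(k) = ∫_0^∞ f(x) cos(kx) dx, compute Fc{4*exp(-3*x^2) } 2*sqrt(3)*sqrt(pi)*exp(-k^2/12) /3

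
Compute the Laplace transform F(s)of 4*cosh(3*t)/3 4*s/(3*(s^2 - 9))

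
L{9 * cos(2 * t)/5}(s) 9 * s/(5 * (s^2 + 4))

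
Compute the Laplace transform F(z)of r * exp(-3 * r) (z + 3)^(-2)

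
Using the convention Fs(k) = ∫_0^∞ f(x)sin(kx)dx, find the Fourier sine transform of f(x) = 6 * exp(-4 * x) 6 * k/(k^2 + 16)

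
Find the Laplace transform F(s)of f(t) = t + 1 s^(-2) + 1/s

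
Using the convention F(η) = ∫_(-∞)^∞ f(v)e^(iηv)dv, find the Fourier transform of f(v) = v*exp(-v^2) I*sqrt(pi)*η*exp(-η^2/4)/2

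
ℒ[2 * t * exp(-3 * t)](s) 2/(s + 3)^2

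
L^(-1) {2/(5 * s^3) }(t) t^2/5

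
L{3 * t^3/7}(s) 18/(7 * s^4) 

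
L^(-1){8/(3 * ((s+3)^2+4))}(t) 4 * exp(-3 * t) * sin(2 * t)/3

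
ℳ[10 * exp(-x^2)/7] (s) 5 * gamma(s/2)/7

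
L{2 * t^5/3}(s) 80/s^6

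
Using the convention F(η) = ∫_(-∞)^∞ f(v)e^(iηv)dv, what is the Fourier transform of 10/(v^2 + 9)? 10 * pi * exp(-3 * Abs(η))/3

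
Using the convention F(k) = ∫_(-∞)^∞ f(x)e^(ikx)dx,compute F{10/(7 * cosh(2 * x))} 5 * pi/(7 * cosh(pi * k/4))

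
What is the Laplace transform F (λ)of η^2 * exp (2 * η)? 2/ (λ - 2)^3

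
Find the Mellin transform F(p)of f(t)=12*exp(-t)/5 12*gamma(p)/5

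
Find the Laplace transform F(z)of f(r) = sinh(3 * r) 3/(z^2 - 9)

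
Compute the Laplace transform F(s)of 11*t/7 11/(7*s^2)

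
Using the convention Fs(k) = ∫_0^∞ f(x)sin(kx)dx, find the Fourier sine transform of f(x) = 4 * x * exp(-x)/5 8 * k/(5 * (k^2 + 1)^2)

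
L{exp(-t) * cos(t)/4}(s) (s + 1)/(4 * ((s + 1)^2 + 1))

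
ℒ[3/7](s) 3/(7 * s)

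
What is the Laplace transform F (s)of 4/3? 4/ (3*s)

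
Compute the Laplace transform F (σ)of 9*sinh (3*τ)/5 27/ (5*(σ^2 - 9))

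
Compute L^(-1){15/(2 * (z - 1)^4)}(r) 5 * r^3 * exp(r)/4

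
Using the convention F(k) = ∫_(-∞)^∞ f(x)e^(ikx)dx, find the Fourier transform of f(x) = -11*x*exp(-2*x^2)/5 -11*sqrt(2)*I*sqrt(pi)*k*exp(-k^2/8)/40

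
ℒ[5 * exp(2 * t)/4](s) 5/(4 * (s - 2))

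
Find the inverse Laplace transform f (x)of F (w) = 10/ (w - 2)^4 5 * x^3 * exp (2 * x)/3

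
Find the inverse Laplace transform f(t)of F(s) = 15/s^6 t^5/8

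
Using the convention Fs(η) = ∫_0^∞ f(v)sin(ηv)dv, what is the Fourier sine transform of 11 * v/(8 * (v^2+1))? 11 * pi * exp(-η)/16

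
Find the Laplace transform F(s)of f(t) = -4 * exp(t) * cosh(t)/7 4 * (1 - s)/(7 * s * (s - 2))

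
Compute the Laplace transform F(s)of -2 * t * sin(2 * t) -8 * s/(s^2 + 4)^2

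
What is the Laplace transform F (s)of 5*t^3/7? 30/ (7*s^4)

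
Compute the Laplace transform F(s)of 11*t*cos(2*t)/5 11*(s^2 - 4)/(5*(s^2 + 4)^2)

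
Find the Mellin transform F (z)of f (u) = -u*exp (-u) -gamma (z + 1)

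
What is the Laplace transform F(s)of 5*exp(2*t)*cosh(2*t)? 5*(s - 2)/(s*(s - 4))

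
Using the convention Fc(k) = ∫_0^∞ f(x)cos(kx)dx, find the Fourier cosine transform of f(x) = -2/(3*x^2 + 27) -pi*exp(-3*k)/9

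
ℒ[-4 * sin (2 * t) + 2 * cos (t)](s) 2 * s/ (s^2 + 1) - 8/ (s^2 + 4) 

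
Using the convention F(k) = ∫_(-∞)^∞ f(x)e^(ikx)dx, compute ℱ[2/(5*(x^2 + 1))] 2*pi*exp(-Abs(k))/5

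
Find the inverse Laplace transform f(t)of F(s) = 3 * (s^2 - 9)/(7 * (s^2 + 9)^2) 3 * t * cos(3 * t)/7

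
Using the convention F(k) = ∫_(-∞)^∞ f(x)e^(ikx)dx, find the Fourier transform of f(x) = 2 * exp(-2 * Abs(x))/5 8/(5 * (k^2 + 4))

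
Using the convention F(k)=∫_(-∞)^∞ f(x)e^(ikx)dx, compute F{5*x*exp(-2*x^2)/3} 5*sqrt(2)*I*sqrt(pi)*k*exp(-k^2/8)/24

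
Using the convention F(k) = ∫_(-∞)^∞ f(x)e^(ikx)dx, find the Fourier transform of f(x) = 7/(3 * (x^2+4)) 7 * pi * exp(-2 * Abs(k))/6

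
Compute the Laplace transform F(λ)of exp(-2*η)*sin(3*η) 3/((λ + 2)^2 + 9)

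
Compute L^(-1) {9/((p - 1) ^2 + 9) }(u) 3 * exp(u) * sin(3 * u) 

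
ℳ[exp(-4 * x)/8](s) gamma(s)/(8 * 2^(2 * s))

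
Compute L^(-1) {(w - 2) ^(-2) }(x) x * exp(2 * x) 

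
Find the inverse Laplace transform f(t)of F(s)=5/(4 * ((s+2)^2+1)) 5 * exp(-2 * t) * sin(t)/4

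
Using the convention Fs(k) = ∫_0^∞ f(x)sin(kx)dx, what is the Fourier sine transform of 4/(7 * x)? 2 * pi/7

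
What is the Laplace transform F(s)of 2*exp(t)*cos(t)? 2*(s - 1)/((s - 1)^2+1)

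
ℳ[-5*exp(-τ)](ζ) -5*gamma(ζ)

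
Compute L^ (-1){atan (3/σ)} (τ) sin (3 * τ)/τ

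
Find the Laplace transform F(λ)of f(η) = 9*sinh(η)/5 9/(5*(λ^2 - 1))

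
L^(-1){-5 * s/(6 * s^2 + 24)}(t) -5 * cos(2 * t)/6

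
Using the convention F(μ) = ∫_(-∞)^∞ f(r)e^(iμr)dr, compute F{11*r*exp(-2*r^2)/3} 11*sqrt(2)*I*sqrt(pi)*μ*exp(-μ^2/8)/24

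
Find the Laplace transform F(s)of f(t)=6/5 6/(5*s)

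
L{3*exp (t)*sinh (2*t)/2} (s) 3/ ( (s - 1)^2 - 4)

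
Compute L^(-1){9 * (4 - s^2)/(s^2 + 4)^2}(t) -9 * t * cos(2 * t)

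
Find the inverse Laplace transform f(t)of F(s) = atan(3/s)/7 sin(3 * t)/(7 * t)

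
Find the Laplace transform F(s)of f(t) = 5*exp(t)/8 5/(8*(s - 1))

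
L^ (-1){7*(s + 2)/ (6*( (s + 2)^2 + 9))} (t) 7*exp (-2*t)*cos (3*t)/6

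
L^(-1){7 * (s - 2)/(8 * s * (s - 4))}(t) 7 * exp(2 * t) * cosh(2 * t)/8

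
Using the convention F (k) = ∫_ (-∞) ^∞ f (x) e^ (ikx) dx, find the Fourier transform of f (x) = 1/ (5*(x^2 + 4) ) pi*exp (-2*Abs (k) ) /10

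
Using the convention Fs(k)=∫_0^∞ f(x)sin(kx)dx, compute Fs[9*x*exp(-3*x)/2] 27*k/(k^2 + 9)^2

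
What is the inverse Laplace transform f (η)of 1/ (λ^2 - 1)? sinh (η)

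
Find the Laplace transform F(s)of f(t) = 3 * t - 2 3/s^2 - 2/s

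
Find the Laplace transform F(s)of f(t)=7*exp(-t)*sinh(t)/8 7/(8*s*(s + 2))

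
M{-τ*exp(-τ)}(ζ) -gamma(ζ + 1)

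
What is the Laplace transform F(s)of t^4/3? 8/s^5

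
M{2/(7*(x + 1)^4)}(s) gamma(s)*gamma(4 - s)/21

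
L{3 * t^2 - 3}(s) 6/s^3 - 3/s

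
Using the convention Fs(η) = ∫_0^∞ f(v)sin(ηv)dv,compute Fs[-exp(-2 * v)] -η/(η^2+4)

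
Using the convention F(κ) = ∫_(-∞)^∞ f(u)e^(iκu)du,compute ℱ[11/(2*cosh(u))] 11*pi/(2*cosh(pi*κ/2))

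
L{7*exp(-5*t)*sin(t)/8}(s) 7/(8*((s + 5)^2 + 1))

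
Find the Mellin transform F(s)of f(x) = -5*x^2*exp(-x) -5*gamma(s + 2)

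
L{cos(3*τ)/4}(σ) σ/(4*(σ^2 + 9))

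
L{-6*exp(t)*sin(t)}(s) -6/((s - 1)^2+1)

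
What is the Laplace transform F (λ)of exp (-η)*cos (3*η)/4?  (λ + 1)/ (4*( (λ + 1)^2 + 9))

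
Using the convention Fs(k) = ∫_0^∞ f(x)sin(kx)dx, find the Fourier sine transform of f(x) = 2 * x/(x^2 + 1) pi * exp(-k)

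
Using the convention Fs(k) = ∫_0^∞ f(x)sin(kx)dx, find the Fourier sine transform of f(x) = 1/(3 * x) pi/6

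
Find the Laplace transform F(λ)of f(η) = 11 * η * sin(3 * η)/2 33 * λ/(λ^2 + 9)^2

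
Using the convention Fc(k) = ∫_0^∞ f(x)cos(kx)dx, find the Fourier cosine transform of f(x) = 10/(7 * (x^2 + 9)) 5 * pi * exp(-3 * k)/21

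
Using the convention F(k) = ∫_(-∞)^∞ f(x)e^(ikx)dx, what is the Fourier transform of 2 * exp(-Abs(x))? 4/(k^2+1)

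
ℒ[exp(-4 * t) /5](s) 1/(5 * (s + 4) ) 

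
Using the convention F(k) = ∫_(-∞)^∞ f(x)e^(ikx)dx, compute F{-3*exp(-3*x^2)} -sqrt(3)*sqrt(pi)*exp(-k^2/12)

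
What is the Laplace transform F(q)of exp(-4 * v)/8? 1/(8 * (q + 4))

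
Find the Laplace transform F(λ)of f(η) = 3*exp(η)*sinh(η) 3/(λ*(λ - 2))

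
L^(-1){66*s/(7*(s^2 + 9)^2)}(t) 11*t*sin(3*t)/7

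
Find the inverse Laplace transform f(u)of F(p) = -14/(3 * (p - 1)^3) -7 * u^2 * exp(u)/3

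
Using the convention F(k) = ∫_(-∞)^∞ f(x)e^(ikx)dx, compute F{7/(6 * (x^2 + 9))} 7 * pi * exp(-3 * Abs(k))/18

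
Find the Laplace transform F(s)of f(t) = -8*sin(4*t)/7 -32/(7*s^2 + 112)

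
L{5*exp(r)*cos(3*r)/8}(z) 5*(z - 1)/(8*((z - 1)^2 + 9))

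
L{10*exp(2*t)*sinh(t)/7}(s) 10/(7*((s - 2)^2 - 1))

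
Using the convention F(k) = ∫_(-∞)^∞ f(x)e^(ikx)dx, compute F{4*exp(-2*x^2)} 2*sqrt(2)*sqrt(pi)*exp(-k^2/8)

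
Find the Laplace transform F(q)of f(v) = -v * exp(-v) -1/(q + 1)^2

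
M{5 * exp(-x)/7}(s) 5 * gamma(s)/7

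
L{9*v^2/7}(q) 18/(7*q^3)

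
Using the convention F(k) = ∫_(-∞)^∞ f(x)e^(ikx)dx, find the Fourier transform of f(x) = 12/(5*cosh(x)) 12*pi/(5*cosh(pi*k/2))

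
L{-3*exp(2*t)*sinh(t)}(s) -3/((s - 2)^2 - 1)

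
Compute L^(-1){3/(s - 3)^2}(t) 3*t*exp(3*t)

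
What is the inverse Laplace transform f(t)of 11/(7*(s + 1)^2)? 11*t*exp(-t)/7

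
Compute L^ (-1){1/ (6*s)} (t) 1/6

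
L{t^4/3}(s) 8/s^5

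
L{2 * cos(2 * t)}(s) 2 * s/(s^2 + 4)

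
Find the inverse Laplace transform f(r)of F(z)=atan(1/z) sin(r)/r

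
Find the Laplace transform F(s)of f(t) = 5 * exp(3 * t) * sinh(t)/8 5/(8 * ((s - 3)^2 - 1))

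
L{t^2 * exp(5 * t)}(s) 2/(s - 5)^3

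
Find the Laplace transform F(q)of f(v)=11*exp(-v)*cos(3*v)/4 11*(q + 1)/(4*((q + 1)^2 + 9))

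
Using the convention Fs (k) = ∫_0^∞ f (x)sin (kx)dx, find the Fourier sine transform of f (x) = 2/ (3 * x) pi/3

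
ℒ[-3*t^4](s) -72/s^5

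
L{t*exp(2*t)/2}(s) 1/(2*(s - 2)^2)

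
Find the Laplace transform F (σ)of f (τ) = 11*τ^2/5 22/ (5*σ^3)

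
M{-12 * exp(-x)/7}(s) -12 * gamma(s)/7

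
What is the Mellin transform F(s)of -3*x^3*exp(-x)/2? -3*gamma(s + 3)/2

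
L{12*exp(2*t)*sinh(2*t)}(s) 24/(s*(s - 4))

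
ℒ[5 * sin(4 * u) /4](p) 5/(p^2+16) 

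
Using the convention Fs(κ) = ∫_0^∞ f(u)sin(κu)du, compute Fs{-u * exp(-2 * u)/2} -2 * κ/(κ^2+4)^2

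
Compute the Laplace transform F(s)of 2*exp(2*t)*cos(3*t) 2*(s - 2)/((s - 2)^2 + 9)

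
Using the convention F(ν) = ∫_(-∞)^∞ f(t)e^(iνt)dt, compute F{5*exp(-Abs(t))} 10/(ν^2 + 1)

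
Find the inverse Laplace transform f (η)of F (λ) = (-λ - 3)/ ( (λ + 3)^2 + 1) -exp (-3*η)*cos (η)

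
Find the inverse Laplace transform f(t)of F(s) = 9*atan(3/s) 9*sin(3*t)/t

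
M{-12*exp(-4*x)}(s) -12*gamma(s)/2^(2*s)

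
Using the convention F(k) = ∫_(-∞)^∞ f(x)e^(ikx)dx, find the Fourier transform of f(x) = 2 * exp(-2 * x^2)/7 sqrt(2) * sqrt(pi) * exp(-k^2/8)/7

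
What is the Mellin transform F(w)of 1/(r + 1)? pi * csc(pi * w)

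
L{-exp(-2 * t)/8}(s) -1/(8 * s + 16)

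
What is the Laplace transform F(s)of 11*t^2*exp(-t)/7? 22/(7*(s + 1)^3)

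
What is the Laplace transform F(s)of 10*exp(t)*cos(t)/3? 10*(s - 1)/(3*((s - 1)^2 + 1))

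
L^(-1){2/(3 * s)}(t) 2/3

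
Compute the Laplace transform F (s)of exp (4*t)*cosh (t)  (s - 4)/ ( (s - 4)^2 - 1)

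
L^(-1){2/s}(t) 2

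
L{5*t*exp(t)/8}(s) 5/(8*(s - 1)^2)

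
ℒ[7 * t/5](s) 7/(5 * s^2) 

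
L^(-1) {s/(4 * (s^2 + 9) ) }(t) cos(3 * t) /4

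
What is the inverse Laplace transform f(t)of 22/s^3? 11*t^2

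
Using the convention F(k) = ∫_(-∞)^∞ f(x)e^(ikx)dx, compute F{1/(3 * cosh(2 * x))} pi/(6 * cosh(pi * k/4))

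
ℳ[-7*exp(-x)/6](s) -7*gamma(s)/6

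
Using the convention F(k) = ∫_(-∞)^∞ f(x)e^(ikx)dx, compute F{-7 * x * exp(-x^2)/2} -7 * I * sqrt(pi) * k * exp(-k^2/4)/4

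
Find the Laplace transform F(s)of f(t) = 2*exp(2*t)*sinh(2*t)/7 4/(7*s*(s - 4))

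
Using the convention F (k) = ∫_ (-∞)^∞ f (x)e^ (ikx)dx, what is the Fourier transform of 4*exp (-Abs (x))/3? 8/ (3*(k^2 + 1))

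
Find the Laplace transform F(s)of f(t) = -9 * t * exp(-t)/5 -9/(5 * (s + 1)^2)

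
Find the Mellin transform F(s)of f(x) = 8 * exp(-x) 8 * gamma(s)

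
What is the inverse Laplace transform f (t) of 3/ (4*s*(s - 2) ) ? 3*exp (t)*sinh (t) /4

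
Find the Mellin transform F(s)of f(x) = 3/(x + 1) 3*pi*csc(pi*s)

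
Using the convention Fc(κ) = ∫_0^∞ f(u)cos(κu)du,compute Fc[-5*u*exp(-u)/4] 5*(κ^2 - 1)/(4*(κ^2 + 1)^2)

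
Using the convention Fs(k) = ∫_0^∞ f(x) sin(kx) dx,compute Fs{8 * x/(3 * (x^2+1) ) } 4 * pi * exp(-k) /3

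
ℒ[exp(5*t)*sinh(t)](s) 1/((s - 5)^2 - 1)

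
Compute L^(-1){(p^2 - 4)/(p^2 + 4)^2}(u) u*cos(2*u)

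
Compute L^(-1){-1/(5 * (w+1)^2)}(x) -x * exp(-x)/5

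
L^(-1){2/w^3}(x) x^2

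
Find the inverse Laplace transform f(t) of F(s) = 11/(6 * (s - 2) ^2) 11 * t * exp(2 * t) /6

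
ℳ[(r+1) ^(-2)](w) (-pi*w+pi) /sin(pi*w) 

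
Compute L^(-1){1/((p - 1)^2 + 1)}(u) exp(u) * sin(u)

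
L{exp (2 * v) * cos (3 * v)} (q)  (q - 2)/ ( (q - 2)^2 + 9)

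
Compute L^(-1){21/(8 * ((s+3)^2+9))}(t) 7 * exp(-3 * t) * sin(3 * t)/8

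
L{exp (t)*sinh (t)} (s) 1/ (s*(s - 2))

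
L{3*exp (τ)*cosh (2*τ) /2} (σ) 3*(σ - 1) / (2*( (σ - 1) ^2 - 4) ) 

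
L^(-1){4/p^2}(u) 4*u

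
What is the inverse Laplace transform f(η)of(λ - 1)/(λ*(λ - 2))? exp(η)*cosh(η)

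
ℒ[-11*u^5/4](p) -330/p^6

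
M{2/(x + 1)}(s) 2*pi*csc(pi*s)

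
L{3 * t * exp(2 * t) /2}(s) 3/(2 * (s - 2) ^2) 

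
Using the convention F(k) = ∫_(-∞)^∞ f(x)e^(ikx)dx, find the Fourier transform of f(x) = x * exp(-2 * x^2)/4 sqrt(2) * I * sqrt(pi) * k * exp(-k^2/8)/32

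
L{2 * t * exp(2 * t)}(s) 2/(s - 2)^2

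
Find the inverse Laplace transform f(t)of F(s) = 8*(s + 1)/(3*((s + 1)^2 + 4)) 8*exp(-t)*cos(2*t)/3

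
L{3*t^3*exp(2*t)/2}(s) 9/(s - 2)^4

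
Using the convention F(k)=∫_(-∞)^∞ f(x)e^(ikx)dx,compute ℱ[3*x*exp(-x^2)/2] 3*I*sqrt(pi)*k*exp(-k^2/4)/4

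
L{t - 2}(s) s^(-2) - 2/s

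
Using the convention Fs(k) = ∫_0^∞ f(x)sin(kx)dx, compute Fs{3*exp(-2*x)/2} 3*k/(2*(k^2 + 4))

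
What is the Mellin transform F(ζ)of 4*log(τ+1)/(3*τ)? -4*pi*csc(pi*ζ)/(3*ζ - 3)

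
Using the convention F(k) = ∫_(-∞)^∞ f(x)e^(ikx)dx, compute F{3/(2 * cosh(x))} 3 * pi/(2 * cosh(pi * k/2))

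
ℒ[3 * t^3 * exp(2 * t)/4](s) 9/(2 * (s - 2)^4)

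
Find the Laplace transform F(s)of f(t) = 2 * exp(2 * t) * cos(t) 2 * (s - 2)/((s - 2)^2 + 1)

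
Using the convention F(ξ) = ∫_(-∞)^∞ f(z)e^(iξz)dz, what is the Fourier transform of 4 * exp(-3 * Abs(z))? 24/(ξ^2 + 9)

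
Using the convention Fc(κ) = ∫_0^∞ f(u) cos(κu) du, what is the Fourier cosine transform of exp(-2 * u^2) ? sqrt(2) * sqrt(pi) * exp(-κ^2/8) /4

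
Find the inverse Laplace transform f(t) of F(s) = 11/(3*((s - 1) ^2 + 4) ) 11*exp(t)*sin(2*t) /6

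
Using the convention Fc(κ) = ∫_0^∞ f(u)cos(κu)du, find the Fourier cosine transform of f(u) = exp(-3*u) 3/(κ^2 + 9)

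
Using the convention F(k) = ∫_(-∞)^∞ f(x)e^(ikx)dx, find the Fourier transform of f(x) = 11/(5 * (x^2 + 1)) 11 * pi * exp(-Abs(k))/5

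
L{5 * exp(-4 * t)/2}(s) 5/(2 * (s + 4))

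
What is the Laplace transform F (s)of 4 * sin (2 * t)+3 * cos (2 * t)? 3 * s/ (s^2+4)+8/ (s^2+4)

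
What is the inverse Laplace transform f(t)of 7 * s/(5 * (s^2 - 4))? 7 * cosh(2 * t)/5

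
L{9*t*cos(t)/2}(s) 9*(s^2 - 1)/(2*(s^2 + 1)^2)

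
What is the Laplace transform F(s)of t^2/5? 2/(5*s^3)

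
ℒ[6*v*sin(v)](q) 12*q/(q^2+1)^2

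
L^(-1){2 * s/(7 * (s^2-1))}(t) 2 * cosh(t)/7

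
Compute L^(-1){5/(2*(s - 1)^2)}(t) 5*t*exp(t)/2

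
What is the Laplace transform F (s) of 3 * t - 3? 3/s^2-3/s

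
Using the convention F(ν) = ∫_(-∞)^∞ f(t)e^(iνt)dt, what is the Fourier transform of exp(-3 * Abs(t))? 6/(ν^2+9)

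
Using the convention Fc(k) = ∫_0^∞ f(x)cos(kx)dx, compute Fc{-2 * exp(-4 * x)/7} -8/(7 * k^2 + 112)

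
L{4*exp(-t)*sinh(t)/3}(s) 4/(3*s*(s + 2))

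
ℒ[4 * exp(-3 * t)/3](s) 4/(3 * (s + 3))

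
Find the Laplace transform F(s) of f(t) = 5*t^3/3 10/s^4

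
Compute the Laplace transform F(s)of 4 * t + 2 2/s + 4/s^2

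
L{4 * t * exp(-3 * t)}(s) 4/(s + 3)^2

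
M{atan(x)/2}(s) -pi*sec(pi*s/2)/(4*s)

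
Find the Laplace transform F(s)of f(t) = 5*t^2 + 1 10/s^3 + 1/s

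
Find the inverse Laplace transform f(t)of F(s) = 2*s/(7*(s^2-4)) 2*cosh(2*t)/7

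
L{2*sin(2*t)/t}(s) 2*atan(2/s)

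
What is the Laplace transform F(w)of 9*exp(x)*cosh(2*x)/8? 9*(w - 1)/(8*((w - 1)^2 - 4))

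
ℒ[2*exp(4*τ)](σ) 2/(σ - 4)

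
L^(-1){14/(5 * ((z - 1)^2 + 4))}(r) 7 * exp(r) * sin(2 * r)/5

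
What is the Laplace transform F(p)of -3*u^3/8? -9/(4*p^4)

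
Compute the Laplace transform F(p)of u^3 6/p^4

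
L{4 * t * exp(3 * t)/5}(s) 4/(5 * (s - 3)^2)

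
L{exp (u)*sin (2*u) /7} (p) 2/ (7*( (p - 1) ^2 + 4) ) 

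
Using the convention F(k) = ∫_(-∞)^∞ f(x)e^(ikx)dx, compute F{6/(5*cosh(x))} 6*pi/(5*cosh(pi*k/2))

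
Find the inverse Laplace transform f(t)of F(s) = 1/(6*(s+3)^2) t*exp(-3*t)/6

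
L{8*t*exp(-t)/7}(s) 8/(7*(s + 1)^2)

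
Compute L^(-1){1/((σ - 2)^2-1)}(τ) exp(2*τ)*sinh(τ)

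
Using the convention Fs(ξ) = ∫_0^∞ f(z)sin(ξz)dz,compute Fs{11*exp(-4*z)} 11*ξ/(ξ^2 + 16)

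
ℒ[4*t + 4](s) 4/s + 4/s^2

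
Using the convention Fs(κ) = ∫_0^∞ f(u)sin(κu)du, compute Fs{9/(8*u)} 9*pi/16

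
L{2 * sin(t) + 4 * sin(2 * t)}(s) 2/(s^2 + 1) + 8/(s^2 + 4)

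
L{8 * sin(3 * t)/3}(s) 8/(s^2 + 9)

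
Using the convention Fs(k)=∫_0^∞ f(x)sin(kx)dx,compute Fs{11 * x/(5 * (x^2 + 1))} 11 * pi * exp(-k)/10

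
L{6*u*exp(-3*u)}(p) 6/(p+3)^2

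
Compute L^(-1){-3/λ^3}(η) -3 * η^2/2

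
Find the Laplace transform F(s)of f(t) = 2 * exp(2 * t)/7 2/(7 * (s - 2))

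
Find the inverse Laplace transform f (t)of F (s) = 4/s 4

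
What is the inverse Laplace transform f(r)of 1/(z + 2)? exp(-2 * r)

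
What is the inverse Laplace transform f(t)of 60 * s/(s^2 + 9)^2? 10 * t * sin(3 * t)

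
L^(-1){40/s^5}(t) 5*t^4/3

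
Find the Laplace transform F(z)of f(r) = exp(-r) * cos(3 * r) (z+1)/((z+1)^2+9)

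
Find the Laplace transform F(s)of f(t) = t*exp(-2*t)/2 1/(2*(s + 2)^2)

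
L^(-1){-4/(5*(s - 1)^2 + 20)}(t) -2*exp(t)*sin(2*t)/5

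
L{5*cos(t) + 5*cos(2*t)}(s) 5*s/(s^2 + 4) + 5*s/(s^2 + 1)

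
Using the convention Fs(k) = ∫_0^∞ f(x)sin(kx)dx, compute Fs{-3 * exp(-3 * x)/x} -3 * atan(k/3)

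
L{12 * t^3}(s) 72/s^4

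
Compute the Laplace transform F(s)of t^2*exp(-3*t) 2/(s + 3)^3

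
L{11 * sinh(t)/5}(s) 11/(5 * (s^2 - 1))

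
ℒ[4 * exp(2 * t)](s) 4/(s - 2)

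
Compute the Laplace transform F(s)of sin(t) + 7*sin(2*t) 14/(s^2 + 4) + 1/(s^2 + 1)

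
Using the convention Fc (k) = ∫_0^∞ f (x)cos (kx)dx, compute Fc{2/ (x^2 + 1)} pi * exp (-k)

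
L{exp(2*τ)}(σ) 1/(σ - 2)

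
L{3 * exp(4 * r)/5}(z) 3/(5 * (z - 4))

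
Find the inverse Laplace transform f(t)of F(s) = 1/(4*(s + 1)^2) t*exp(-t)/4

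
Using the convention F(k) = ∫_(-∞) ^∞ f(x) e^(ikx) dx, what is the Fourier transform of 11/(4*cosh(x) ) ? 11*pi/(4*cosh(pi*k/2) ) 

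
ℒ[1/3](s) 1/(3*s)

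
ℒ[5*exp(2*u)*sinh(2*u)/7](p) 10/(7*p*(p - 4))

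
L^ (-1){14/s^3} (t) 7*t^2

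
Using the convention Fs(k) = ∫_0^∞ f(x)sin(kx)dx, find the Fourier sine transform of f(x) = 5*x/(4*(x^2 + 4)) 5*pi*exp(-2*k)/8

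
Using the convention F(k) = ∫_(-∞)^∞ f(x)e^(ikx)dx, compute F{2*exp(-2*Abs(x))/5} 8/(5*(k^2 + 4))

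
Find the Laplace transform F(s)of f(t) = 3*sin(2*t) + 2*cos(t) 6/(s^2 + 4) + 2*s/(s^2 + 1)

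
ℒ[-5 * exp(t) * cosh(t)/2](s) 5 * (1 - s)/(2 * s * (s - 2))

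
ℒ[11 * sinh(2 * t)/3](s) 22/(3 * (s^2 - 4))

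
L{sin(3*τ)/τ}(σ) atan(3/σ)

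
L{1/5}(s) 1/(5 * s)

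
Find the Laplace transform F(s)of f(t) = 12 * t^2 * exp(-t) 24/(s + 1)^3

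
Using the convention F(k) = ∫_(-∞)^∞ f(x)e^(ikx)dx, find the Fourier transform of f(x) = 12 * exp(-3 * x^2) 4 * sqrt(3) * sqrt(pi) * exp(-k^2/12)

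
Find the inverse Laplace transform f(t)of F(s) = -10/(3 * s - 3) -10 * exp(t)/3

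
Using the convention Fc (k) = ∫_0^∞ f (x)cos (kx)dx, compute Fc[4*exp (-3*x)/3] 4/ (k^2 + 9)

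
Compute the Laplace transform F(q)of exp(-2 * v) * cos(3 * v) (q + 2)/((q + 2)^2 + 9)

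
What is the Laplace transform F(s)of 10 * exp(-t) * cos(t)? 10 * (s + 1)/((s + 1)^2 + 1)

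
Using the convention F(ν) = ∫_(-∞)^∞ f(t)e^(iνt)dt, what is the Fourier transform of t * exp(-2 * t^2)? sqrt(2) * I * sqrt(pi) * ν * exp(-ν^2/8)/8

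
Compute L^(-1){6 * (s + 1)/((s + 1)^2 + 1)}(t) 6 * exp(-t) * cos(t)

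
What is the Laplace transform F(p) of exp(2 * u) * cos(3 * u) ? (p - 2) /((p - 2) ^2 + 9) 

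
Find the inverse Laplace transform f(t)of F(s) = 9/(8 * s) 9/8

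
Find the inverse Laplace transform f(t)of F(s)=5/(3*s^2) 5*t/3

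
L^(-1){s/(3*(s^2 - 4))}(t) cosh(2*t)/3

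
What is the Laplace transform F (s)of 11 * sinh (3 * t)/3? 11/ (s^2 - 9)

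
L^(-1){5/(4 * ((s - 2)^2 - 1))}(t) 5 * exp(2 * t) * sinh(t)/4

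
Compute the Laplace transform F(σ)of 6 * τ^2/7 12/(7 * σ^3)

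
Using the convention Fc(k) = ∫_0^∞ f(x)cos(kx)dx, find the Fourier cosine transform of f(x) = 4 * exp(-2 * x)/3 8/(3 * (k^2 + 4))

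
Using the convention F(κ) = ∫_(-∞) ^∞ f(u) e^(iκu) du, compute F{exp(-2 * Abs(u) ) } 4/(κ^2 + 4) 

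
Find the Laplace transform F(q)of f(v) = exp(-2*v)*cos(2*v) (q + 2)/((q + 2)^2 + 4)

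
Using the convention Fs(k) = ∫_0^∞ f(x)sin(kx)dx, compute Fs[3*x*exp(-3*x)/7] 18*k/(7*(k^2 + 9)^2)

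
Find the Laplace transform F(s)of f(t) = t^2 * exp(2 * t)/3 2/(3 * (s - 2)^3)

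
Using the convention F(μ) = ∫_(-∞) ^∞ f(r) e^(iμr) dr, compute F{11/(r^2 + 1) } 11 * pi * exp(-Abs(μ) ) 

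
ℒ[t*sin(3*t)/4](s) 3*s/(2*(s^2 + 9)^2)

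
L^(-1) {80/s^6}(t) 2*t^5/3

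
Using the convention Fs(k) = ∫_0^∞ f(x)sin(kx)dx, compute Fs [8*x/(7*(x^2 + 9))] 4*pi*exp(-3*k)/7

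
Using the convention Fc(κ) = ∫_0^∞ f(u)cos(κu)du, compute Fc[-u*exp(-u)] (κ^2-1)/(κ^2 + 1)^2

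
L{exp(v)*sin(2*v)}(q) 2/((q - 1)^2 + 4)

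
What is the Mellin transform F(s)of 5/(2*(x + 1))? 5*pi*csc(pi*s)/2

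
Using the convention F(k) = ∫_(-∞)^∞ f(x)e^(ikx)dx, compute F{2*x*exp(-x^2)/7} I*sqrt(pi)*k*exp(-k^2/4)/7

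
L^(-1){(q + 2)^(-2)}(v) v*exp(-2*v)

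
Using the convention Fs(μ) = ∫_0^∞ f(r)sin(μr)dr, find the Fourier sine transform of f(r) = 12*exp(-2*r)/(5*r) 12*atan(μ/2)/5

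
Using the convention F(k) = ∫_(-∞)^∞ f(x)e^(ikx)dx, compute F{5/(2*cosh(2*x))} 5*pi/(4*cosh(pi*k/4))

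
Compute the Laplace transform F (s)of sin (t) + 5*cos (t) 5*s/ (s^2 + 1) + 1/ (s^2 + 1)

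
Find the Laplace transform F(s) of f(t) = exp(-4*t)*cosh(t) (s + 4) /((s + 4) ^2 - 1) 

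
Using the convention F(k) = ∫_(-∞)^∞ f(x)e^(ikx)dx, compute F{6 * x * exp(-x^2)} 3 * I * sqrt(pi) * k * exp(-k^2/4)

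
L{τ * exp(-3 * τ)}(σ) (σ + 3)^(-2)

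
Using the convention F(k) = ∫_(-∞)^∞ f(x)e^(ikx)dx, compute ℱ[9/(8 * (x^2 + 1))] 9 * pi * exp(-Abs(k))/8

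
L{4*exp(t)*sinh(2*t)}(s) 8/((s - 1)^2 - 4)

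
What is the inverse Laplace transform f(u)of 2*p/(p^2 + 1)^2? u*sin(u)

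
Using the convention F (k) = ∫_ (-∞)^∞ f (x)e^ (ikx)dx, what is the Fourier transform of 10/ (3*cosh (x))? 10*pi/ (3*cosh (pi*k/2))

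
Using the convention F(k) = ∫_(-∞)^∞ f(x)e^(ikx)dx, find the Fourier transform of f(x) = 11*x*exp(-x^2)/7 11*I*sqrt(pi)*k*exp(-k^2/4)/14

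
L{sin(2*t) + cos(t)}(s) s/(s^2 + 1) + 2/(s^2 + 4)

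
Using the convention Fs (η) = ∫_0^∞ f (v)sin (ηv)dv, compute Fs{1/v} pi/2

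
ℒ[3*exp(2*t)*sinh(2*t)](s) 6/(s*(s - 4))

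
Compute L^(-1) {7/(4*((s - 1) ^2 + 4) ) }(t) 7*exp(t)*sin(2*t) /8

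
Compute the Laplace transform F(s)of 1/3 1/(3 * s)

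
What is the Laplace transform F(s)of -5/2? -5/(2*s)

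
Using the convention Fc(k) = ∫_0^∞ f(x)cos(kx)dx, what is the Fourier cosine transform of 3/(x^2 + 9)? pi*exp(-3*k)/2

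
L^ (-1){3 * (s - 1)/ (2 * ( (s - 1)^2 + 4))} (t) 3 * exp (t) * cos (2 * t)/2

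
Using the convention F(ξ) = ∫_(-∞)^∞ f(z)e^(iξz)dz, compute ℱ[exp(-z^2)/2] sqrt(pi) * exp(-ξ^2/4)/2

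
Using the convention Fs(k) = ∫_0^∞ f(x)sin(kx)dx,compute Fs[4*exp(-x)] 4*k/(k^2+1)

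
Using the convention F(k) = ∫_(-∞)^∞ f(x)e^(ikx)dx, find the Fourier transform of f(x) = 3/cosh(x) 3*pi/cosh(pi*k/2)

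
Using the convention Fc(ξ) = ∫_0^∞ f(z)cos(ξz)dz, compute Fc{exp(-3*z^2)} sqrt(3)*sqrt(pi)*exp(-ξ^2/12)/6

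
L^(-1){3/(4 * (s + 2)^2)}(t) 3 * t * exp(-2 * t)/4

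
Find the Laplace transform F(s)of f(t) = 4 4/s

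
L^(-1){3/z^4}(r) r^3/2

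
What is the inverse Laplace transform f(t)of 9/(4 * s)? 9/4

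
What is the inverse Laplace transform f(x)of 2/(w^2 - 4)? sinh(2 * x)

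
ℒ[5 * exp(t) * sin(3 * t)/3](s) 5/((s - 1)^2+9)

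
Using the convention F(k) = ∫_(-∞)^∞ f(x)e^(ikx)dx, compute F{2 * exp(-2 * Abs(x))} 8/(k^2 + 4)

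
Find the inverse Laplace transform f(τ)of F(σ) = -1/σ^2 -τ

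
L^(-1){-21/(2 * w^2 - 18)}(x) -7 * sinh(3 * x)/2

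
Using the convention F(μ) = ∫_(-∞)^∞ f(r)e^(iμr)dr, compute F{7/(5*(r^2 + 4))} 7*pi*exp(-2*Abs(μ))/10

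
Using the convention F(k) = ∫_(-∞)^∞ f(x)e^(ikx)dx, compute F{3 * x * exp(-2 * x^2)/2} 3 * sqrt(2) * I * sqrt(pi) * k * exp(-k^2/8)/16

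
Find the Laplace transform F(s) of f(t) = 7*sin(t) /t 7*atan(1/s) 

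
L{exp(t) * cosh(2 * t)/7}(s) (s - 1)/(7 * ((s - 1)^2 - 4))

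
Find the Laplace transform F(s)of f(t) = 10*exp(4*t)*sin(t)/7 10/(7*((s - 4)^2 + 1))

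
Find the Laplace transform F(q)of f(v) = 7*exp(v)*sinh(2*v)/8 7/(4*((q - 1)^2 - 4))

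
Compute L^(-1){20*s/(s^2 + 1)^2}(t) 10*t*sin(t)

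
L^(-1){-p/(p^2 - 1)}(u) -cosh(u)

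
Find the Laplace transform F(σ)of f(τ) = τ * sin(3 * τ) 6 * σ/(σ^2 + 9)^2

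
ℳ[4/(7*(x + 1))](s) 4*pi*csc(pi*s)/7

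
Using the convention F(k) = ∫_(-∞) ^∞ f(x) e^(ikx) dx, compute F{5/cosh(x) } 5*pi/cosh(pi*k/2) 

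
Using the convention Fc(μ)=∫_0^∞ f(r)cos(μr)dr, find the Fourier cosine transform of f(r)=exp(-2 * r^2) sqrt(2) * sqrt(pi) * exp(-μ^2/8)/4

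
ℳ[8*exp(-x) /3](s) 8*gamma(s) /3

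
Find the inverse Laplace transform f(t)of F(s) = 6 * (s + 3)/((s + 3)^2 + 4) 6 * exp(-3 * t) * cos(2 * t)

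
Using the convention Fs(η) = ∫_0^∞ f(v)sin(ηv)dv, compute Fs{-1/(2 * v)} -pi/4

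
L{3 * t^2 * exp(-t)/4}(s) 3/(2 * (s + 1)^3)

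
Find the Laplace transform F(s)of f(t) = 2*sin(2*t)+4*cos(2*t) 4*s/(s^2+4)+4/(s^2+4)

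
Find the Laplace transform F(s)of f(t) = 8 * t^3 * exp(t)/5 48/(5 * (s - 1)^4)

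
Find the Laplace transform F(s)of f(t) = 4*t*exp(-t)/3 4/(3*(s + 1)^2)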